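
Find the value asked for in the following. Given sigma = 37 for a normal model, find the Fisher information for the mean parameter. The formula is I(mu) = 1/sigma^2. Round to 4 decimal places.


The Fisher information for the mean of a normal distribution is I(mu) = 1/sigma^2.
sigma = 37, so sigma^2 = 1369.
I(mu) = 1/1369 = 0.0007

0.0007


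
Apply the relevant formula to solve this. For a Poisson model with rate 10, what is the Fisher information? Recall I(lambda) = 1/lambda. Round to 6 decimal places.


Fisher information for Poisson: I(lambda) = 1/lambda.
lambda = 10.
I(lambda) = 1/10 = 0.100000

0.100000


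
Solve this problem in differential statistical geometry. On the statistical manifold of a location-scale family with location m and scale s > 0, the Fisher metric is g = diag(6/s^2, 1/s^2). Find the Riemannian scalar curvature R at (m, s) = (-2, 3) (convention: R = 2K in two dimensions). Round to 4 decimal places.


The metric has the form g = (A dm^2 + B ds^2)/s^2 with A = 6, B = 1.
Substitute u = sqrt(A/B)*m: g = B*(du^2 + ds^2)/s^2, i.e. B times the
Poincare upper half-plane metric, which has constant Gaussian curvature -1.
Scaling a 2D metric by a constant c divides the Gaussian curvature by c,
so K = -1/B = -1/(1) = -1.0000 everywhere (the point (m, s) = (-2, 3) is irrelevant:
the curvature is constant).
Scalar curvature in dimension 2: R = 2K = -2/(1) = -2.0000.

-2.0000


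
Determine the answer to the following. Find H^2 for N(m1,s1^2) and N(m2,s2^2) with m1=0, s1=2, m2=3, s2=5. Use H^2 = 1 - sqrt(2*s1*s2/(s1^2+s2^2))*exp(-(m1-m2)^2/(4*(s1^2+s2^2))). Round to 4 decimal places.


Squared Hellinger distance for Gaussians:
H^2 = 1 - sqrt(2*s1*s2/(s1^2+s2^2)) * exp(-(m1-m2)^2/(4*(s1^2+s2^2))).
s1^2 = 4, s2^2 = 25, s1^2+s2^2 = 29.
sqrt(2*2*5/(29)) = 0.830455.
(m1-m2)^2 = (-3)^2 = 9.
exp(-9/(4*29)) = exp(-0.077586) = 0.925347.
H^2 = 1 - 0.830455*0.925347 = 0.2315

0.2315


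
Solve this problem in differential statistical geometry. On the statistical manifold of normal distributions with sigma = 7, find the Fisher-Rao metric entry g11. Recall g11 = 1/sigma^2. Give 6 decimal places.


For the 2-parameter normal family, the Fisher metric has:
  g11 = 1/sigma^2, g22 = 2/sigma^2.
sigma = 7, sigma^2 = 49.
g11 = 0.020408

0.020408


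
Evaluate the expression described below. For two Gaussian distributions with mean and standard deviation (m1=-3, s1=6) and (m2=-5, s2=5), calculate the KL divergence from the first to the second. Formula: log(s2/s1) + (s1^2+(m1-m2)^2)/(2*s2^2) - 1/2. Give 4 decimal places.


KL divergence between normal distributions:
KL = log(s2/s1) + (s1^2 + (m1-m2)^2)/(2*s2^2) - 1/2.
log(5/6) = -0.182322.
(6^2 + (-3--5)^2)/(2*5^2) = (36 + 4)/50 = 0.8.
KL = -0.182322 + 0.8 - 0.5 = 0.1177

0.1177


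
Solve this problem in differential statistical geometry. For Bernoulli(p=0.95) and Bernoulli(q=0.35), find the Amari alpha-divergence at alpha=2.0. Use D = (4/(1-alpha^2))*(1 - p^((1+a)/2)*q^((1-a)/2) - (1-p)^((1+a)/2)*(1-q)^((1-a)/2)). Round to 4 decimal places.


Amari alpha-divergence:
D = (4/(1-alpha^2))*(1 - p^((1+a)/2)*q^((1-a)/2) - (1-p)^((1+a)/2)*(1-q)^((1-a)/2)).
alpha = 2.0, p = 0.95, q = 0.35.
e1 = (1+alpha)/2 = 1.5, e2 = (1-alpha)/2 = -0.5.
t1 = p^e1 * q^e2 = 0.95^1.5 * 0.35^-0.5 = 1.565133.
t2 = (1-p)^e1 * (1-q)^e2 = 0.05^1.5 * 0.65^-0.5 = 0.013868.
4/(1-alpha^2) = -1.333333.
D = -1.333333*(1 - 1.565133 - 0.013868) = 0.7720

0.7720


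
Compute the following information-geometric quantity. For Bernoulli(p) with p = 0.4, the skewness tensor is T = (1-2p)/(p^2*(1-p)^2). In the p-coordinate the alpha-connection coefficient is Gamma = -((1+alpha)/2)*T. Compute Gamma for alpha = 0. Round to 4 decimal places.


Skewness (Amari-Chentsov) tensor: T = (1-2p)/(p^2*(1-p)^2).
p = 0.4, 1-2p = 0.2, p^2 = 0.16, (1-p)^2 = 0.36.
T = 0.2/(0.16 * 0.36) = 3.472222.
In the p-coordinate, Gamma^(alpha) = Gamma^(0) - (alpha/2)*T with Gamma^(0) = (1/2)*g'(p) = -T/2,
so Gamma^(alpha) = -((1+alpha)/2)*T.
alpha = 0, -(1+alpha)/2 = -0.5.
Gamma = -0.5 * 3.472222 = -1.7361

-1.7361


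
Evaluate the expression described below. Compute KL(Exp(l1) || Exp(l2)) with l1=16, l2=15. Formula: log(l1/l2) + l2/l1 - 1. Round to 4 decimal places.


KL divergence for exponential family:
KL = log(l1/l2) + l2/l1 - 1.
log(16/15) = 0.064539.
15/16 = 0.9375.
KL = 0.064539 + 0.9375 - 1 = 0.0020

0.0020


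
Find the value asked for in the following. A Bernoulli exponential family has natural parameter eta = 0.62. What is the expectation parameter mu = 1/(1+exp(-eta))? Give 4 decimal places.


Dual coordinate (expectation parameter) for Bernoulli:
mu = 1/(1+exp(-eta)).
eta = 0.62.
exp(-eta) = exp(-0.62) = 0.537944.
mu = 1/(1+0.537944) = 0.6502

0.6502


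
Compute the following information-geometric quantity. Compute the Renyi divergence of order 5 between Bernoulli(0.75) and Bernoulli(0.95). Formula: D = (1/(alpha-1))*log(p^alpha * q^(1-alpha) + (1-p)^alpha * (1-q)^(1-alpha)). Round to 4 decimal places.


Renyi divergence of order alpha between Bernoulli distributions:
D = (1/(alpha-1))*log(p^alpha * q^(1-alpha) + (1-p)^alpha * (1-q)^(1-alpha)).
alpha = 5, p = 0.75, q = 0.95.
p^alpha * q^(1-alpha) = 0.75^5 * 0.95^-4 = 0.291348.
(1-p)^alpha * (1-q)^(1-alpha) = 0.25^5 * 0.05^-4 = 156.25.
sum = 0.291348 + 156.25 = 156.541348.
D = (1/4)*log(156.541348) = 1.2633

1.2633


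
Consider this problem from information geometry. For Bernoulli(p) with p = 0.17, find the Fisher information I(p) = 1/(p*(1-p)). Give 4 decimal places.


For Bernoulli(p), Fisher information is I(p) = 1/(p*(1-p)).
p = 0.17, 1-p = 0.83.
p*(1-p) = 0.1411.
I(p) = 1/0.1411 = 7.0872

7.0872


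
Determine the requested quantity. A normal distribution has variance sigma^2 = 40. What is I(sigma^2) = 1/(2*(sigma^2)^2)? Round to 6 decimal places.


Fisher information for variance: I(sigma^2) = 1/(2*sigma^4).
sigma^2 = 40, so sigma^4 = 1600.
I = 1/(2*1600) = 1/3200 = 0.000313

0.000313


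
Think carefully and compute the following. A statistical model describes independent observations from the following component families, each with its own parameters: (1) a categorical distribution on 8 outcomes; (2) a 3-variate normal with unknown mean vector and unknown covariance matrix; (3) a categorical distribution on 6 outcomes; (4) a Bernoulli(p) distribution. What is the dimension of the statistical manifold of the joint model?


The dimension of a statistical manifold equals the number of free
(independent) real parameters of the model. For a product of independent
blocks the parameter counts add.
- categorical on 8 outcomes (probabilities sum to 1): 8-1 = 7.
- 3-variate normal: 3 (mean) + 3*4/2 = 6 (symmetric covariance) = 9.
- categorical on 6 outcomes (probabilities sum to 1): 6-1 = 5.
- Bernoulli (p): 1.
Total = 7 + 9 + 5 + 1 = 22.
Dimension = 22

22


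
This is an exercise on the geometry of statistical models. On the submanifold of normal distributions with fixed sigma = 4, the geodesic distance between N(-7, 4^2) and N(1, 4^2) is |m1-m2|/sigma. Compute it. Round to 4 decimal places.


On the fixed-variance normal subfamily, geodesic distance = |m1-m2|/sigma.
|-7 - 1| = 8.
sigma = 4.
d = 8/4 = 2.0000

2.0000


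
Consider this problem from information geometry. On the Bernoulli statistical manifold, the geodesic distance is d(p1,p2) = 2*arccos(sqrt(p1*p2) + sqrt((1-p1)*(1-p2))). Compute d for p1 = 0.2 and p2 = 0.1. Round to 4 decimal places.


Geodesic distance on Bernoulli manifold:
d(p1,p2) = 2*arccos(sqrt(p1*p2) + sqrt((1-p1)*(1-p2))).
sqrt(p1*p2) = sqrt(0.2*0.1) = 0.141421.
sqrt((1-p1)*(1-p2)) = sqrt(0.8*0.9) = 0.848528.
arg = 0.141421 + 0.848528 = 0.989949.
d = 2*arccos(0.989949) = 0.2838

0.2838


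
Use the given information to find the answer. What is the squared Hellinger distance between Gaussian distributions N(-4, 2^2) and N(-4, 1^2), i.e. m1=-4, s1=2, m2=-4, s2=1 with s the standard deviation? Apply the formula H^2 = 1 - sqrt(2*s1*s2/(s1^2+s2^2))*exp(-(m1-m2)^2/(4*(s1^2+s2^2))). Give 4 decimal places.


Squared Hellinger distance for Gaussians:
H^2 = 1 - sqrt(2*s1*s2/(s1^2+s2^2)) * exp(-(m1-m2)^2/(4*(s1^2+s2^2))).
s1^2 = 4, s2^2 = 1, s1^2+s2^2 = 5.
sqrt(2*2*1/(5)) = 0.894427.
(m1-m2)^2 = (0)^2 = 0.
exp(-0/(4*5)) = exp(0.0) = 1.0.
H^2 = 1 - 0.894427*1.0 = 0.1056

0.1056


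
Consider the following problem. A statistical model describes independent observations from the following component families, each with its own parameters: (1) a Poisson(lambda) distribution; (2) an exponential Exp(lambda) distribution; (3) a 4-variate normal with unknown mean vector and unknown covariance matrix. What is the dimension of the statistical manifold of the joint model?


The dimension of a statistical manifold equals the number of free
(independent) real parameters of the model. For a product of independent
blocks the parameter counts add.
- Poisson (lambda): 1.
- exponential (lambda): 1.
- 4-variate normal: 4 (mean) + 4*5/2 = 10 (symmetric covariance) = 14.
Total = 1 + 1 + 14 = 16.
Dimension = 16

16


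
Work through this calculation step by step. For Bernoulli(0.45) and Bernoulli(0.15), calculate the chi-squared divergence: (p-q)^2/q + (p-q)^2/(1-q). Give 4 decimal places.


Chi-squared divergence between Bernoulli distributions:
chi^2 = (p-q)^2/q + (p-q)^2/(1-q).
p = 0.45, q = 0.15, p-q = 0.3.
(p-q)^2 = 0.09.
term1 = 0.09/0.15 = 0.6.
term2 = 0.09/0.85 = 0.105882.
chi^2 = 0.6 + 0.105882 = 0.7059

0.7059


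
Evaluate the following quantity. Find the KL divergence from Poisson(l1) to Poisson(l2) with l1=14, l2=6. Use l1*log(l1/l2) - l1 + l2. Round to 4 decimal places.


KL divergence for Poisson:
KL = l1*log(l1/l2) - l1 + l2.
l1 = 14, l2 = 6.
log(14/6) = 0.847298.
l1*log(l1/l2) = 14 * 0.847298 = 11.86217.
KL = 11.86217 - 14 + 6 = 3.8622

3.8622


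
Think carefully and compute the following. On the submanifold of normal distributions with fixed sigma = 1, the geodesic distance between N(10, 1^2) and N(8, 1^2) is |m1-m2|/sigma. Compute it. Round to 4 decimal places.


On the fixed-variance normal subfamily, geodesic distance = |m1-m2|/sigma.
|10 - 8| = 2.
sigma = 1.
d = 2/1 = 2.0000

2.0000


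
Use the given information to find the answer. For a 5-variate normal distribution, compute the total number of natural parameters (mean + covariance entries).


Exponential family dimension calculation:
For 5-dim MVN: mean has 5 params, covariance has 5*6/2 = 15 unique entries.
Total dim = 5 + 15 = 20.

20


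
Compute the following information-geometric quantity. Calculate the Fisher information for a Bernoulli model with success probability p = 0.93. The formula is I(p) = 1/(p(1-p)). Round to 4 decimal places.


For Bernoulli(p), Fisher information is I(p) = 1/(p*(1-p)).
p = 0.93, 1-p = 0.07.
p*(1-p) = 0.0651.
I(p) = 1/0.0651 = 15.3610

15.3610


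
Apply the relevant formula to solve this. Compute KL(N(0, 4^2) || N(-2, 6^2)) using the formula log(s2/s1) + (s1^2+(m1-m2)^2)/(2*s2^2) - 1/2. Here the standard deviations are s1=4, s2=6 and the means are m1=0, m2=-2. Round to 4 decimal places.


KL divergence between normal distributions:
KL = log(s2/s1) + (s1^2 + (m1-m2)^2)/(2*s2^2) - 1/2.
log(6/4) = 0.405465.
(4^2 + (0--2)^2)/(2*6^2) = (16 + 4)/72 = 0.277778.
KL = 0.405465 + 0.277778 - 0.5 = 0.1832

0.1832


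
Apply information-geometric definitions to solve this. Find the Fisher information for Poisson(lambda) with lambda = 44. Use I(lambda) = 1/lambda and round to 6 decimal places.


Fisher information for Poisson: I(lambda) = 1/lambda.
lambda = 44.
I(lambda) = 1/44 = 0.022727

0.022727


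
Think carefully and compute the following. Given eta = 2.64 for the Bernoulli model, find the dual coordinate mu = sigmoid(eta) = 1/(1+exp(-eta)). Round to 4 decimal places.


Dual coordinate (expectation parameter) for Bernoulli:
mu = 1/(1+exp(-eta)).
eta = 2.64.
exp(-eta) = exp(-2.64) = 0.071361.
mu = 1/(1+0.071361) = 0.9334

0.9334


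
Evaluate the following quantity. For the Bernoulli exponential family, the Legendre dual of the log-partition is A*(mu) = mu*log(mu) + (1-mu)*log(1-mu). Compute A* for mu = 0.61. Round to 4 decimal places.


Legendre transform for Bernoulli:
A*(mu) = mu*log(mu) + (1-mu)*log(1-mu).
mu = 0.61, 1-mu = 0.39.
mu*log(mu) = 0.61*log(0.61) = -0.301521.
(1-mu)*log(1-mu) = 0.39*log(0.39) = -0.367227.
A* = -0.301521 + -0.367227 = -0.6687

-0.6687


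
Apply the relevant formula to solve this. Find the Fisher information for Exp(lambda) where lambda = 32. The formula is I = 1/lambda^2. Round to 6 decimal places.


Fisher information for exponential: I(lambda) = 1/lambda^2.
lambda = 32, lambda^2 = 1024.
I = 1/1024 = 0.000977

0.000977


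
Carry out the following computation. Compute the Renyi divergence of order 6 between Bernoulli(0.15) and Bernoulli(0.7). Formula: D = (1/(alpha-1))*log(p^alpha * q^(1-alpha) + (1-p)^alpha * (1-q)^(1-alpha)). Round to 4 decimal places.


Renyi divergence of order alpha between Bernoulli distributions:
D = (1/(alpha-1))*log(p^alpha * q^(1-alpha) + (1-p)^alpha * (1-q)^(1-alpha)).
alpha = 6, p = 0.15, q = 0.7.
p^alpha * q^(1-alpha) = 0.15^6 * 0.7^-5 = 6.8e-05.
(1-p)^alpha * (1-q)^(1-alpha) = 0.85^6 * 0.3^-5 = 155.205562.
sum = 6.8e-05 + 155.205562 = 155.20563.
D = (1/5)*log(155.20563) = 1.0090

1.0090


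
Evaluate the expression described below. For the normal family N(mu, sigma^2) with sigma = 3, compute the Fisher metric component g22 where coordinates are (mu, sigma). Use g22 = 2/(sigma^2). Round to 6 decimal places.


For the 2-parameter normal family, the Fisher metric has:
  g11 = 1/sigma^2, g22 = 2/sigma^2.
sigma = 3, sigma^2 = 9.
g22 = 0.222222

0.222222


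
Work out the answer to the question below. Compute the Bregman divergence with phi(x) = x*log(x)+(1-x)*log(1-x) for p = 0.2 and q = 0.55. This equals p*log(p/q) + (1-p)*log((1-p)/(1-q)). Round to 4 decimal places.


Bregman divergence with negative entropy generator:
D = p*log(p/q) + (1-p)*log((1-p)/(1-q)).
p = 0.2, q = 0.55.
p*log(p/q) = 0.2*log(0.2/0.55) = -0.20232.
(1-p)*log((1-p)/(1-q)) = 0.8*log(0.8/0.45) = 0.460291.
D = -0.20232 + 0.460291 = 0.2580

0.2580


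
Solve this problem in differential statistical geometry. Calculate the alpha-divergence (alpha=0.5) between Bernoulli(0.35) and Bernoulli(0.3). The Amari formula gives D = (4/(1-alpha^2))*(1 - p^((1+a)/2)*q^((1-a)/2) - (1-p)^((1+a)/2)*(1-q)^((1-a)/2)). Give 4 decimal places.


Amari alpha-divergence:
D = (4/(1-alpha^2))*(1 - p^((1+a)/2)*q^((1-a)/2) - (1-p)^((1+a)/2)*(1-q)^((1-a)/2)).
alpha = 0.5, p = 0.35, q = 0.3.
e1 = (1+alpha)/2 = 0.75, e2 = (1-alpha)/2 = 0.25.
t1 = p^e1 * q^e2 = 0.35^0.75 * 0.3^0.25 = 0.336768.
t2 = (1-p)^e1 * (1-q)^e2 = 0.65^0.75 * 0.7^0.25 = 0.662155.
4/(1-alpha^2) = 5.333333.
D = 5.333333*(1 - 0.336768 - 0.662155) = 0.0057

0.0057


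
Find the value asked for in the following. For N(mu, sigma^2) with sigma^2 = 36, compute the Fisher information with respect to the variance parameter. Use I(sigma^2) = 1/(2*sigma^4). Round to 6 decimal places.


Fisher information for variance: I(sigma^2) = 1/(2*sigma^4).
sigma^2 = 36, so sigma^4 = 1296.
I = 1/(2*1296) = 1/2592 = 0.000386

0.000386


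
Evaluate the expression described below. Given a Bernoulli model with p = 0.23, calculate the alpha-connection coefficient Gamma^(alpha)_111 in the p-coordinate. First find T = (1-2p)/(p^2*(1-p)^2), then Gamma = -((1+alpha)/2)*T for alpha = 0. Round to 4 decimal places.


Skewness (Amari-Chentsov) tensor: T = (1-2p)/(p^2*(1-p)^2).
p = 0.23, 1-2p = 0.54, p^2 = 0.0529, (1-p)^2 = 0.5929.
T = 0.54/(0.0529 * 0.5929) = 17.216967.
In the p-coordinate, Gamma^(alpha) = Gamma^(0) - (alpha/2)*T with Gamma^(0) = (1/2)*g'(p) = -T/2,
so Gamma^(alpha) = -((1+alpha)/2)*T.
alpha = 0, -(1+alpha)/2 = -0.5.
Gamma = -0.5 * 17.216967 = -8.6085

-8.6085


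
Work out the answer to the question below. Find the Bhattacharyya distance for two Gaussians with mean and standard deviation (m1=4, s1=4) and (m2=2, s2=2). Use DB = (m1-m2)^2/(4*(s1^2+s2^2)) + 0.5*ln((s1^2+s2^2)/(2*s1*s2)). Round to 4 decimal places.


Bhattacharyya distance between two Gaussians:
DB = (m1-m2)^2/(4*(s1^2+s2^2)) + (1/2)*ln((s1^2+s2^2)/(2*s1*s2)).
(m1-m2)^2 = (2)^2 = 4.
s1^2+s2^2 = 16 + 4 = 20.
term1 = 4/80 = 0.05.
term2 = 0.5*ln(20/16.0) = 0.111572.
DB = 0.05 + 0.111572 = 0.1616

0.1616


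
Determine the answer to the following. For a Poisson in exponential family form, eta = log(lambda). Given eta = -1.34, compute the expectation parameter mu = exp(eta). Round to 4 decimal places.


Expectation parameter for Poisson exponential family:
mu = exp(eta).
eta = -1.34.
mu = exp(-1.34) = 0.2618

0.2618


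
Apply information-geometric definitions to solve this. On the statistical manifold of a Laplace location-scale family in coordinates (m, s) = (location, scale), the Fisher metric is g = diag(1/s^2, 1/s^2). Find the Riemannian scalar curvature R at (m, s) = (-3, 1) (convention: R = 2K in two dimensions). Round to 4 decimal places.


The metric has the form g = (A dm^2 + B ds^2)/s^2 with A = 1, B = 1.
Substitute u = sqrt(A/B)*m: g = B*(du^2 + ds^2)/s^2, i.e. B times the
Poincare upper half-plane metric, which has constant Gaussian curvature -1.
Scaling a 2D metric by a constant c divides the Gaussian curvature by c,
so K = -1/B = -1/(1) = -1.0000 everywhere (the point (m, s) = (-3, 1) is irrelevant:
the curvature is constant).
Scalar curvature in dimension 2: R = 2K = -2/(1) = -2.0000.

-2.0000


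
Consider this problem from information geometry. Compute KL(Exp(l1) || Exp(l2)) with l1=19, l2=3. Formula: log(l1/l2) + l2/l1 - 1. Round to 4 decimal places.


KL divergence for exponential family:
KL = log(l1/l2) + l2/l1 - 1.
log(19/3) = 1.845827.
3/19 = 0.157895.
KL = 1.845827 + 0.157895 - 1 = 1.0037

1.0037


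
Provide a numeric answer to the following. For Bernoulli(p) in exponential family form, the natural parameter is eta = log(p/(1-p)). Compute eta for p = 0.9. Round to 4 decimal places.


Natural parameter for Bernoulli: eta = log(p/(1-p)).
p = 0.9, 1-p = 0.1.
p/(1-p) = 9.0.
eta = log(9.0) = 2.1972

2.1972


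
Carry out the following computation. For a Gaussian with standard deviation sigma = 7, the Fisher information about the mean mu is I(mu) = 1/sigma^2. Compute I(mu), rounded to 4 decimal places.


The Fisher information for the mean of a normal distribution is I(mu) = 1/sigma^2.
sigma = 7, so sigma^2 = 49.
I(mu) = 1/49 = 0.0204

0.0204


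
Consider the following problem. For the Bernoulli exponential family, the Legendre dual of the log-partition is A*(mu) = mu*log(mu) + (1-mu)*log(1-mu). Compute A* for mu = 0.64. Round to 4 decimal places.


Legendre transform for Bernoulli:
A*(mu) = mu*log(mu) + (1-mu)*log(1-mu).
mu = 0.64, 1-mu = 0.36.
mu*log(mu) = 0.64*log(0.64) = -0.285624.
(1-mu)*log(1-mu) = 0.36*log(0.36) = -0.367794.
A* = -0.285624 + -0.367794 = -0.6534

-0.6534


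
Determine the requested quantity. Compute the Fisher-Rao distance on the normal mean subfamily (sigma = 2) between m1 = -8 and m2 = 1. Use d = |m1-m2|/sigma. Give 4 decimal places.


On the fixed-variance normal subfamily, geodesic distance = |m1-m2|/sigma.
|-8 - 1| = 9.
sigma = 2.
d = 9/2 = 4.5000

4.5000


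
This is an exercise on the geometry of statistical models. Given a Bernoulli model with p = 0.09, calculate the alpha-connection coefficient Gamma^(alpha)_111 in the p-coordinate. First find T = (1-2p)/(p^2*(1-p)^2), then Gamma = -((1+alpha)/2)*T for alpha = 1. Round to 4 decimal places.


Skewness (Amari-Chentsov) tensor: T = (1-2p)/(p^2*(1-p)^2).
p = 0.09, 1-2p = 0.82, p^2 = 0.0081, (1-p)^2 = 0.8281.
T = 0.82/(0.0081 * 0.8281) = 122.249206.
In the p-coordinate, Gamma^(alpha) = Gamma^(0) - (alpha/2)*T with Gamma^(0) = (1/2)*g'(p) = -T/2,
so Gamma^(alpha) = -((1+alpha)/2)*T.
alpha = 1, -(1+alpha)/2 = -1.0.
Gamma = -1.0 * 122.249206 = -122.2492

-122.2492


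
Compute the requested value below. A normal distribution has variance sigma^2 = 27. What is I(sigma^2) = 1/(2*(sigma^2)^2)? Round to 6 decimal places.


Fisher information for variance: I(sigma^2) = 1/(2*sigma^4).
sigma^2 = 27, so sigma^4 = 729.
I = 1/(2*729) = 1/1458 = 0.000686

0.000686


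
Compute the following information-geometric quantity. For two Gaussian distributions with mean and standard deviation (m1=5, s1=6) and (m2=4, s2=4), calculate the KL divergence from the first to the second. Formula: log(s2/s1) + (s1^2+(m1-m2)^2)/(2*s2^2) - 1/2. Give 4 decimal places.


KL divergence between normal distributions:
KL = log(s2/s1) + (s1^2 + (m1-m2)^2)/(2*s2^2) - 1/2.
log(4/6) = -0.405465.
(6^2 + (5-4)^2)/(2*4^2) = (36 + 1)/32 = 1.15625.
KL = -0.405465 + 1.15625 - 0.5 = 0.2508

0.2508


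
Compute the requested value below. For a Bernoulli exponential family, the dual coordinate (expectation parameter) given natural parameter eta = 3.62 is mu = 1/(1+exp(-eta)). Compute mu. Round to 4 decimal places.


Dual coordinate (expectation parameter) for Bernoulli:
mu = 1/(1+exp(-eta)).
eta = 3.62.
exp(-eta) = exp(-3.62) = 0.026783.
mu = 1/(1+0.026783) = 0.9739

0.9739


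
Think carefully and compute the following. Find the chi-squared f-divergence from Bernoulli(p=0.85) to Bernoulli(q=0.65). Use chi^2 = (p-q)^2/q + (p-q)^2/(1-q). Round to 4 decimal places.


Chi-squared divergence between Bernoulli distributions:
chi^2 = (p-q)^2/q + (p-q)^2/(1-q).
p = 0.85, q = 0.65, p-q = 0.2.
(p-q)^2 = 0.04.
term1 = 0.04/0.65 = 0.061538.
term2 = 0.04/0.35 = 0.114286.
chi^2 = 0.061538 + 0.114286 = 0.1758

0.1758


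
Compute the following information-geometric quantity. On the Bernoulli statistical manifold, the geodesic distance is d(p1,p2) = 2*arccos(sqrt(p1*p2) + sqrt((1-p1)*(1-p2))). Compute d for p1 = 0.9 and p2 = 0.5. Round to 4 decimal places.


Geodesic distance on Bernoulli manifold:
d(p1,p2) = 2*arccos(sqrt(p1*p2) + sqrt((1-p1)*(1-p2))).
sqrt(p1*p2) = sqrt(0.9*0.5) = 0.67082.
sqrt((1-p1)*(1-p2)) = sqrt(0.1*0.5) = 0.223607.
arg = 0.67082 + 0.223607 = 0.894427.
d = 2*arccos(0.894427) = 0.9273

0.9273


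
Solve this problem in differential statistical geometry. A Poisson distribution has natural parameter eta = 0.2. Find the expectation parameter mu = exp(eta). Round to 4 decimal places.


Expectation parameter for Poisson exponential family:
mu = exp(eta).
eta = 0.2.
mu = exp(0.2) = 1.2214

1.2214


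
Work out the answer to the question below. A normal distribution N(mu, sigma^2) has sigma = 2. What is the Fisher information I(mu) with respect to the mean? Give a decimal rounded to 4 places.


The Fisher information for the mean of a normal distribution is I(mu) = 1/sigma^2.
sigma = 2, so sigma^2 = 4.
I(mu) = 1/4 = 0.2500

0.2500


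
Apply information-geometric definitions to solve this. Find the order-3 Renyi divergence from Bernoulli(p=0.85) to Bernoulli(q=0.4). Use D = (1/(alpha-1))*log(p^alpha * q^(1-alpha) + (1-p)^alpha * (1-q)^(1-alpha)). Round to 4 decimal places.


Renyi divergence of order alpha between Bernoulli distributions:
D = (1/(alpha-1))*log(p^alpha * q^(1-alpha) + (1-p)^alpha * (1-q)^(1-alpha)).
alpha = 3, p = 0.85, q = 0.4.
p^alpha * q^(1-alpha) = 0.85^3 * 0.4^-2 = 3.838281.
(1-p)^alpha * (1-q)^(1-alpha) = 0.15^3 * 0.6^-2 = 0.009375.
sum = 3.838281 + 0.009375 = 3.847656.
D = (1/2)*log(3.847656) = 0.6737

0.6737


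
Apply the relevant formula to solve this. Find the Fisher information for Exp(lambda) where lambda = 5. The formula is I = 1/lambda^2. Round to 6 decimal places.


Fisher information for exponential: I(lambda) = 1/lambda^2.
lambda = 5, lambda^2 = 25.
I = 1/25 = 0.040000

0.040000


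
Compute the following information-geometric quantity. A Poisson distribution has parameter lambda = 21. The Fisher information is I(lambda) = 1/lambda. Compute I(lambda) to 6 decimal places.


Fisher information for Poisson: I(lambda) = 1/lambda.
lambda = 21.
I(lambda) = 1/21 = 0.047619

0.047619


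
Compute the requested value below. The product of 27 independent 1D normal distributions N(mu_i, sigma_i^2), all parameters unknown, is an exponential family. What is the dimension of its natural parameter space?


Exponential family dimension calculation:
Each univariate normal has two natural parameters (mu/sigma^2 and -1/(2 sigma^2)).
With 27 independent components, dim = 2 * 27 = 54.

54


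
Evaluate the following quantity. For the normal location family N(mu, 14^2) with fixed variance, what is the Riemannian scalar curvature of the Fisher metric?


This family has a single free parameter, so its statistical manifold
is 1-dimensional. The Riemann curvature tensor of any 1-dimensional
Riemannian manifold vanishes identically, so R = 0.

0


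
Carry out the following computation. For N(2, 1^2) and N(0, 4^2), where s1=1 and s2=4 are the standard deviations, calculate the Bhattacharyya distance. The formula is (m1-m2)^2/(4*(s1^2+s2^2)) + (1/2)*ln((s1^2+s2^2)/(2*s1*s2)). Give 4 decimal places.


Bhattacharyya distance between two Gaussians:
DB = (m1-m2)^2/(4*(s1^2+s2^2)) + (1/2)*ln((s1^2+s2^2)/(2*s1*s2)).
(m1-m2)^2 = (2)^2 = 4.
s1^2+s2^2 = 1 + 16 = 17.
term1 = 4/68 = 0.058824.
term2 = 0.5*ln(17/8.0) = 0.376886.
DB = 0.058824 + 0.376886 = 0.4357

0.4357


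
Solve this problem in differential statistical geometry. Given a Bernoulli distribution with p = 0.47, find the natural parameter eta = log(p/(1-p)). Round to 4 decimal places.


Natural parameter for Bernoulli: eta = log(p/(1-p)).
p = 0.47, 1-p = 0.53.
p/(1-p) = 0.886792.
eta = log(0.886792) = -0.1201

-0.1201


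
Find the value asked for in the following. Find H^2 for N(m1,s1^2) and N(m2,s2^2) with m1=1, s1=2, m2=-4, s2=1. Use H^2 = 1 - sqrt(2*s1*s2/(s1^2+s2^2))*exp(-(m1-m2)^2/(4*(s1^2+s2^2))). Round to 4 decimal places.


Squared Hellinger distance for Gaussians:
H^2 = 1 - sqrt(2*s1*s2/(s1^2+s2^2)) * exp(-(m1-m2)^2/(4*(s1^2+s2^2))).
s1^2 = 4, s2^2 = 1, s1^2+s2^2 = 5.
sqrt(2*2*1/(5)) = 0.894427.
(m1-m2)^2 = (5)^2 = 25.
exp(-25/(4*5)) = exp(-1.25) = 0.286505.
H^2 = 1 - 0.894427*0.286505 = 0.7437

0.7437


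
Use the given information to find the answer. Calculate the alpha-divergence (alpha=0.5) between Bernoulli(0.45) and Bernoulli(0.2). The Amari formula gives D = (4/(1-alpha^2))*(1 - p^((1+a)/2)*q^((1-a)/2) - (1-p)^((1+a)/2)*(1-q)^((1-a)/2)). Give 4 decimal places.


Amari alpha-divergence:
D = (4/(1-alpha^2))*(1 - p^((1+a)/2)*q^((1-a)/2) - (1-p)^((1+a)/2)*(1-q)^((1-a)/2)).
alpha = 0.5, p = 0.45, q = 0.2.
e1 = (1+alpha)/2 = 0.75, e2 = (1-alpha)/2 = 0.25.
t1 = p^e1 * q^e2 = 0.45^0.75 * 0.2^0.25 = 0.367423.
t2 = (1-p)^e1 * (1-q)^e2 = 0.55^0.75 * 0.8^0.25 = 0.604011.
4/(1-alpha^2) = 5.333333.
D = 5.333333*(1 - 0.367423 - 0.604011) = 0.1524

0.1524


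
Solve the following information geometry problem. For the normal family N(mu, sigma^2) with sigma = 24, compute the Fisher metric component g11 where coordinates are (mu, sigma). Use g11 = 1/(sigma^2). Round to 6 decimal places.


For the 2-parameter normal family, the Fisher metric has:
  g11 = 1/sigma^2, g22 = 2/sigma^2.
sigma = 24, sigma^2 = 576.
g11 = 0.001736

0.001736


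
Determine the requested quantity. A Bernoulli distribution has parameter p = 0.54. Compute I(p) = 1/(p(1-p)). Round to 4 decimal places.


For Bernoulli(p), Fisher information is I(p) = 1/(p*(1-p)).
p = 0.54, 1-p = 0.46.
p*(1-p) = 0.2484.
I(p) = 1/0.2484 = 4.0258

4.0258


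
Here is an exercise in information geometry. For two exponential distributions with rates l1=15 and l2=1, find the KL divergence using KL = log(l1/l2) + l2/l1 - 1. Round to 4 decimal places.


KL divergence for exponential family:
KL = log(l1/l2) + l2/l1 - 1.
log(15/1) = 2.70805.
1/15 = 0.066667.
KL = 2.70805 + 0.066667 - 1 = 1.7747

1.7747


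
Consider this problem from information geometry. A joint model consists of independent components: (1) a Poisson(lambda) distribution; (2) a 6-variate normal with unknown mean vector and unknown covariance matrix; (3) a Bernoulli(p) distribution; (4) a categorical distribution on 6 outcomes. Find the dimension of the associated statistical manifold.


The dimension of a statistical manifold equals the number of free
(independent) real parameters of the model. For a product of independent
blocks the parameter counts add.
- Poisson (lambda): 1.
- 6-variate normal: 6 (mean) + 6*7/2 = 21 (symmetric covariance) = 27.
- Bernoulli (p): 1.
- categorical on 6 outcomes (probabilities sum to 1): 6-1 = 5.
Total = 1 + 27 + 1 + 5 = 34.
Dimension = 34

34


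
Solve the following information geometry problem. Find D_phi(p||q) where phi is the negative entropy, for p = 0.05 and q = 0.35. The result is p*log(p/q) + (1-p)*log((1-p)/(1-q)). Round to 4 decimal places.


Bregman divergence with negative entropy generator:
D = p*log(p/q) + (1-p)*log((1-p)/(1-q)).
p = 0.05, q = 0.35.
p*log(p/q) = 0.05*log(0.05/0.35) = -0.097296.
(1-p)*log((1-p)/(1-q)) = 0.95*log(0.95/0.65) = 0.360515.
D = -0.097296 + 0.360515 = 0.2632

0.2632


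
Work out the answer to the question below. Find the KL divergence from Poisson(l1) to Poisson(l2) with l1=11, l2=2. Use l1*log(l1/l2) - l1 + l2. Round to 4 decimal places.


KL divergence for Poisson:
KL = l1*log(l1/l2) - l1 + l2.
l1 = 11, l2 = 2.
log(11/2) = 1.704748.
l1*log(l1/l2) = 11 * 1.704748 = 18.752229.
KL = 18.752229 - 11 + 2 = 9.7522

9.7522


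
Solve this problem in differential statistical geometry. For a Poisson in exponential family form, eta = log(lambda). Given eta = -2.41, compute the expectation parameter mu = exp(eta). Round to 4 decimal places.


Expectation parameter for Poisson exponential family:
mu = exp(eta).
eta = -2.41.
mu = exp(-2.41) = 0.0898

0.0898


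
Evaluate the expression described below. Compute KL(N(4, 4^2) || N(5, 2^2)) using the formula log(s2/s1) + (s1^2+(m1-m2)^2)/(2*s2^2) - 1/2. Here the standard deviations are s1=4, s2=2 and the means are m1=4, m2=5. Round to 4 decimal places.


KL divergence between normal distributions:
KL = log(s2/s1) + (s1^2 + (m1-m2)^2)/(2*s2^2) - 1/2.
log(2/4) = -0.693147.
(4^2 + (4-5)^2)/(2*2^2) = (16 + 1)/8 = 2.125.
KL = -0.693147 + 2.125 - 0.5 = 0.9319

0.9319


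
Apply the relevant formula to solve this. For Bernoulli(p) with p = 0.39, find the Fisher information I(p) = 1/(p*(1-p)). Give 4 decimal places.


For Bernoulli(p), Fisher information is I(p) = 1/(p*(1-p)).
p = 0.39, 1-p = 0.61.
p*(1-p) = 0.2379.
I(p) = 1/0.2379 = 4.2034

4.2034


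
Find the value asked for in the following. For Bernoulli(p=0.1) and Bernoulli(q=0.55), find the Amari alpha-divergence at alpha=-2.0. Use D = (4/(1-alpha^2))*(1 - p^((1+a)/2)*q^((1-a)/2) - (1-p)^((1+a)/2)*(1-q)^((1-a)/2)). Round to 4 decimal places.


Amari alpha-divergence:
D = (4/(1-alpha^2))*(1 - p^((1+a)/2)*q^((1-a)/2) - (1-p)^((1+a)/2)*(1-q)^((1-a)/2)).
alpha = -2.0, p = 0.1, q = 0.55.
e1 = (1+alpha)/2 = -0.5, e2 = (1-alpha)/2 = 1.5.
t1 = p^e1 * q^e2 = 0.1^-0.5 * 0.55^1.5 = 1.289864.
t2 = (1-p)^e1 * (1-q)^e2 = 0.9^-0.5 * 0.45^1.5 = 0.318198.
4/(1-alpha^2) = -1.333333.
D = -1.333333*(1 - 1.289864 - 0.318198) = 0.8107

0.8107


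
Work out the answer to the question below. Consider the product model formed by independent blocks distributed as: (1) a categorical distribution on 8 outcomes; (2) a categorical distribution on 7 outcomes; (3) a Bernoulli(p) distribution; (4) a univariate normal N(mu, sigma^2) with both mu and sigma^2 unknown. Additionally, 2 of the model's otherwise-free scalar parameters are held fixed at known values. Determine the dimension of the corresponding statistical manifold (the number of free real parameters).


The dimension of a statistical manifold equals the number of free
(independent) real parameters of the model. For a product of independent
blocks the parameter counts add.
- categorical on 8 outcomes (probabilities sum to 1): 8-1 = 7.
- categorical on 7 outcomes (probabilities sum to 1): 7-1 = 6.
- Bernoulli (p): 1.
- normal (mu, sigma^2): 2.
Total = 7 + 6 + 1 + 2 = 16.
2 parameter(s) fixed at known values: 16 - 2 = 14.
Dimension = 14

14


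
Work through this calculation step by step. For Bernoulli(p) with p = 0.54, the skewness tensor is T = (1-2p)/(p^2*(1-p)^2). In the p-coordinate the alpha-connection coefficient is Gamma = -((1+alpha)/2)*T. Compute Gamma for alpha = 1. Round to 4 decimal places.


Skewness (Amari-Chentsov) tensor: T = (1-2p)/(p^2*(1-p)^2).
p = 0.54, 1-2p = -0.08, p^2 = 0.2916, (1-p)^2 = 0.2116.
T = -0.08/(0.2916 * 0.2116) = -1.296543.
In the p-coordinate, Gamma^(alpha) = Gamma^(0) - (alpha/2)*T with Gamma^(0) = (1/2)*g'(p) = -T/2,
so Gamma^(alpha) = -((1+alpha)/2)*T.
alpha = 1, -(1+alpha)/2 = -1.0.
Gamma = -1.0 * -1.296543 = 1.2965

1.2965


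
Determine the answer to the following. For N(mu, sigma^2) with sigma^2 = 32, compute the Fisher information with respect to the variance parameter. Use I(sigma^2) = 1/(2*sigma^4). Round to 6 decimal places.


Fisher information for variance: I(sigma^2) = 1/(2*sigma^4).
sigma^2 = 32, so sigma^4 = 1024.
I = 1/(2*1024) = 1/2048 = 0.000488

0.000488


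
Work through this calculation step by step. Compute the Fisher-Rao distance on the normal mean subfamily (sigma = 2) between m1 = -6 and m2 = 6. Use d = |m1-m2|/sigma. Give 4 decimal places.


On the fixed-variance normal subfamily, geodesic distance = |m1-m2|/sigma.
|-6 - 6| = 12.
sigma = 2.
d = 12/2 = 6.0000

6.0000


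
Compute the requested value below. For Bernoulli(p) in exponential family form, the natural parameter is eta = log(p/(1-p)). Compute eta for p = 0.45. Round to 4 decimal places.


Natural parameter for Bernoulli: eta = log(p/(1-p)).
p = 0.45, 1-p = 0.55.
p/(1-p) = 0.818182.
eta = log(0.818182) = -0.2007

-0.2007


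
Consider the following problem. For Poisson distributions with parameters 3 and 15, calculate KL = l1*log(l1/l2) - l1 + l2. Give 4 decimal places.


KL divergence for Poisson:
KL = l1*log(l1/l2) - l1 + l2.
l1 = 3, l2 = 15.
log(3/15) = -1.609438.
l1*log(l1/l2) = 3 * -1.609438 = -4.828314.
KL = -4.828314 - 3 + 15 = 7.1717

7.1717


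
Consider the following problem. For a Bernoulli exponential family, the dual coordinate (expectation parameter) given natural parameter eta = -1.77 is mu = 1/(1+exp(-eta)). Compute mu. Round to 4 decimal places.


Dual coordinate (expectation parameter) for Bernoulli:
mu = 1/(1+exp(-eta)).
eta = -1.77.
exp(-eta) = exp(1.77) = 5.870853.
mu = 1/(1+5.870853) = 0.1455

0.1455


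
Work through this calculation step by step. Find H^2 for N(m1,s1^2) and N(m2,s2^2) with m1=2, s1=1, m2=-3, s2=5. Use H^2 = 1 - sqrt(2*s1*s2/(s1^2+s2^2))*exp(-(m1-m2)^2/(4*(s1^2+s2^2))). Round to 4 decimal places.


Squared Hellinger distance for Gaussians:
H^2 = 1 - sqrt(2*s1*s2/(s1^2+s2^2)) * exp(-(m1-m2)^2/(4*(s1^2+s2^2))).
s1^2 = 1, s2^2 = 25, s1^2+s2^2 = 26.
sqrt(2*1*5/(26)) = 0.620174.
(m1-m2)^2 = (5)^2 = 25.
exp(-25/(4*26)) = exp(-0.240385) = 0.786325.
H^2 = 1 - 0.620174*0.786325 = 0.5123

0.5123


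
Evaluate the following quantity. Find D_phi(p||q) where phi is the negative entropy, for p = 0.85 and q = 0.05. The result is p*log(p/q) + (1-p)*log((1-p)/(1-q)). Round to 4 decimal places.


Bregman divergence with negative entropy generator:
D = p*log(p/q) + (1-p)*log((1-p)/(1-q)).
p = 0.85, q = 0.05.
p*log(p/q) = 0.85*log(0.85/0.05) = 2.408231.
(1-p)*log((1-p)/(1-q)) = 0.15*log(0.15/0.95) = -0.276874.
D = 2.408231 + -0.276874 = 2.1314

2.1314


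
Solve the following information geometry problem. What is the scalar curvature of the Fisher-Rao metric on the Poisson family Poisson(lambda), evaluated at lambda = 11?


This family has a single free parameter, so its statistical manifold
is 1-dimensional. The Riemann curvature tensor of any 1-dimensional
Riemannian manifold vanishes identically, so R = 0.

0


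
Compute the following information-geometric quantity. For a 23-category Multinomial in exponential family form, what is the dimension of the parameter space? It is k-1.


Exponential family dimension calculation:
For Multinomial with k=23 categories, dim = k-1 = 22.

22


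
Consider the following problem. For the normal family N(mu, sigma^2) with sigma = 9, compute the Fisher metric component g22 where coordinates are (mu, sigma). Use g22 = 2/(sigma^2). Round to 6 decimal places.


For the 2-parameter normal family, the Fisher metric has:
  g11 = 1/sigma^2, g22 = 2/sigma^2.
sigma = 9, sigma^2 = 81.
g22 = 0.024691

0.024691


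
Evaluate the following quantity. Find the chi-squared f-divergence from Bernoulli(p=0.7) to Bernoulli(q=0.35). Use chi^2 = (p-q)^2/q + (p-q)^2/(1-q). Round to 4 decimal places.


Chi-squared divergence between Bernoulli distributions:
chi^2 = (p-q)^2/q + (p-q)^2/(1-q).
p = 0.7, q = 0.35, p-q = 0.35.
(p-q)^2 = 0.1225.
term1 = 0.1225/0.35 = 0.35.
term2 = 0.1225/0.65 = 0.188462.
chi^2 = 0.35 + 0.188462 = 0.5385

0.5385


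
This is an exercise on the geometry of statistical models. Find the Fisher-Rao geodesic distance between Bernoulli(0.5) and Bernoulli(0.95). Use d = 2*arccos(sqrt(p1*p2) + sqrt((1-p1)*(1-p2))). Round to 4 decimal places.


Geodesic distance on Bernoulli manifold:
d(p1,p2) = 2*arccos(sqrt(p1*p2) + sqrt((1-p1)*(1-p2))).
sqrt(p1*p2) = sqrt(0.5*0.95) = 0.689202.
sqrt((1-p1)*(1-p2)) = sqrt(0.5*0.05) = 0.158114.
arg = 0.689202 + 0.158114 = 0.847316.
d = 2*arccos(0.847316) = 1.1198

1.1198


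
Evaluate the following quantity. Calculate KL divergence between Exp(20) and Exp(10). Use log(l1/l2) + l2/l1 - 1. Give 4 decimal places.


KL divergence for exponential family:
KL = log(l1/l2) + l2/l1 - 1.
log(20/10) = 0.693147.
10/20 = 0.5.
KL = 0.693147 + 0.5 - 1 = 0.1931

0.1931


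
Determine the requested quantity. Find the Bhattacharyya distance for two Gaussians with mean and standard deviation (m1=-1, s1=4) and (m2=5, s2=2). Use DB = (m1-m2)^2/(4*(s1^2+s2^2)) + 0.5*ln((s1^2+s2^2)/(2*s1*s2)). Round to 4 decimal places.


Bhattacharyya distance between two Gaussians:
DB = (m1-m2)^2/(4*(s1^2+s2^2)) + (1/2)*ln((s1^2+s2^2)/(2*s1*s2)).
(m1-m2)^2 = (-6)^2 = 36.
s1^2+s2^2 = 16 + 4 = 20.
term1 = 36/80 = 0.45.
term2 = 0.5*ln(20/16.0) = 0.111572.
DB = 0.45 + 0.111572 = 0.5616

0.5616


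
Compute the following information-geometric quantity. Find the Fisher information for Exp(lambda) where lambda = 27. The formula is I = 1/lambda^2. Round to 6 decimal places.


Fisher information for exponential: I(lambda) = 1/lambda^2.
lambda = 27, lambda^2 = 729.
I = 1/729 = 0.001372

0.001372


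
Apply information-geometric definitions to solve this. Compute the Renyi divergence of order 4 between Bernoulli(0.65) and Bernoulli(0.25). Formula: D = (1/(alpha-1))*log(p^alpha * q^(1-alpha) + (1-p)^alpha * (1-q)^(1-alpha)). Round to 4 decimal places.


Renyi divergence of order alpha between Bernoulli distributions:
D = (1/(alpha-1))*log(p^alpha * q^(1-alpha) + (1-p)^alpha * (1-q)^(1-alpha)).
alpha = 4, p = 0.65, q = 0.25.
p^alpha * q^(1-alpha) = 0.65^4 * 0.25^-3 = 11.4244.
(1-p)^alpha * (1-q)^(1-alpha) = 0.35^4 * 0.75^-3 = 0.03557.
sum = 11.4244 + 0.03557 = 11.45997.
D = (1/3)*log(11.45997) = 0.8130

0.8130


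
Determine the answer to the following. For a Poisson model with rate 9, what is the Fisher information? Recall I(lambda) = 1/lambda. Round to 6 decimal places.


Fisher information for Poisson: I(lambda) = 1/lambda.
lambda = 9.
I(lambda) = 1/9 = 0.111111

0.111111


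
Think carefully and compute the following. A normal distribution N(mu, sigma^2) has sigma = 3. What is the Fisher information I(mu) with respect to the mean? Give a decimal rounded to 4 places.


The Fisher information for the mean of a normal distribution is I(mu) = 1/sigma^2.
sigma = 3, so sigma^2 = 9.
I(mu) = 1/9 = 0.1111

0.1111


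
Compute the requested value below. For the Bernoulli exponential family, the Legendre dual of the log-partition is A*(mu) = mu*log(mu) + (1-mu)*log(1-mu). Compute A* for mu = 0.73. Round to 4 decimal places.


Legendre transform for Bernoulli:
A*(mu) = mu*log(mu) + (1-mu)*log(1-mu).
mu = 0.73, 1-mu = 0.27.
mu*log(mu) = 0.73*log(0.73) = -0.229739.
(1-mu)*log(1-mu) = 0.27*log(0.27) = -0.35352.
A* = -0.229739 + -0.35352 = -0.5833

-0.5833
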